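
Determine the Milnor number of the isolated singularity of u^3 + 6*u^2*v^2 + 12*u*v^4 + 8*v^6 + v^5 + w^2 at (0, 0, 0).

The Hessian of f at 0 has rank 1. Corank 2; j^3 = u^3 is a perfect cube, so E-series; the 5-jet and mu = 8 give E_8.

8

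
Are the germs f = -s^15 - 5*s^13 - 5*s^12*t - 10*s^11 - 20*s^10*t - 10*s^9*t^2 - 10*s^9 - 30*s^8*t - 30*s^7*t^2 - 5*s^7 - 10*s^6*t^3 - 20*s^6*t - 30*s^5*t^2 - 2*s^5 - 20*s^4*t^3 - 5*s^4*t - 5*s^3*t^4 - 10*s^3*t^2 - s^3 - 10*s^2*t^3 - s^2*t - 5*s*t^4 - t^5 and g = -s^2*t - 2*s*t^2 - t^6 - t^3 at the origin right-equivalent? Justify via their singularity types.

No.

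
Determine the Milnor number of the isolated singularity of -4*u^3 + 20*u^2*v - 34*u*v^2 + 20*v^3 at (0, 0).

The Hessian of f at 0 has rank 0. Corank 2; j^3 = -2*(u - 2*v)*(2*u^2 - 6*u*v + 5*v^2) splits into three distinct lines over C (the quadratic factor has nonzero discriminant), so D_4.

4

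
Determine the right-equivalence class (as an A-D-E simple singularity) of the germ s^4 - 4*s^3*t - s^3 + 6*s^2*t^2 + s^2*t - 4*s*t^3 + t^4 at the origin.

The Hessian of f at 0 is [[0, 0], [0, 0]] with rank 0, so corank 2. A Groebner basis of the Jacobian ideal J(f) in C{s,t} is {s*t^2, s*t/4 + t^3, s^2 - s*t}; counting standard monomials gives mu = 5. Corank 2; j^3 = -s^2*(s - t) has shape L^2 M (L != M), so D-series; mu = 5 gives D_5.

D5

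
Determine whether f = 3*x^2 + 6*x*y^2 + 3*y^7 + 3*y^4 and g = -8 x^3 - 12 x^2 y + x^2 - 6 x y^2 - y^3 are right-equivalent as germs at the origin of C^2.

No.

The Hessian of f at 0 is [[6, 0], [0, 0]] with rank 1, so corank 1. A Groebner basis of the Jacobian ideal J(f) in C{x,y} is {x^3, x + y^2}; counting standard monomials gives mu = 6. Corank 1: A-series; mu = 6 gives A_6. The Hessian of g at 0 is [[2, 0], [0, 0]] with rank 1, so corank 1. A Groebner basis of the Jacobian ideal J(g) in C{x,y} is {y^2, x}; counting standard monomials gives mu = 2. Corank 1: A-series; mu = 2 gives A_2. f is A_6 but g is A_2, hence not right-equivalent.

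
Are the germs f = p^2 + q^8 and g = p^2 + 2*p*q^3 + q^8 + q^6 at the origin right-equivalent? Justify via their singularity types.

Yes.

The Hessian of f at 0 is [[2, 0], [0, 0]] with rank 1, so corank 1. A Groebner basis of the Jacobian ideal J(f) in C{p,q} is {q^7, p}; counting standard monomials gives mu = 7. Corank 1: A-series; mu = 7 gives A_7. The Hessian of g at 0 is [[2, 0], [0, 0]] with rank 1, so corank 1. A Groebner basis of the Jacobian ideal J(g) in C{p,q} is {p^3, p^2*q, p + q^3}; counting standard monomials gives mu = 7. Corank 1: A-series; mu = 7 gives A_7. Both have type A_7, hence right-equivalent.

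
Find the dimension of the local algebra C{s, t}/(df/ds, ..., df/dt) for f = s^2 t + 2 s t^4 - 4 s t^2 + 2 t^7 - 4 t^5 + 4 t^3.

8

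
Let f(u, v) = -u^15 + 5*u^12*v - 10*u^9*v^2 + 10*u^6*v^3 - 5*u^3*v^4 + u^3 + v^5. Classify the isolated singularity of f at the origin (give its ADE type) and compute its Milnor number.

Type E_{8}, Milnor number mu = 8.

The Hessian of f at 0 is [[0, 0], [0, 0]] with rank 0, so corank 2. A Groebner basis of the Jacobian ideal J(f) in C{u,v} is {v^4, u^2}; counting standard monomials gives mu = 8. Corank 2; j^3 = u^3 is a perfect cube, so E-series; the 5-jet and mu = 8 give E_8.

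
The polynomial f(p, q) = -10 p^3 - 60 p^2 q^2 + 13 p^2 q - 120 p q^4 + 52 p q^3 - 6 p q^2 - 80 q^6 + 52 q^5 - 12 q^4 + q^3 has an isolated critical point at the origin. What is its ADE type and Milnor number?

Type D4, Milnor number mu = 4.

The Hessian of f at 0 has rank 0. Corank 2; j^3 = -(2*p - q)*(5*p^2 - 4*p*q + q^2) splits into three distinct lines over C (the quadratic factor has nonzero discriminant), so D_4.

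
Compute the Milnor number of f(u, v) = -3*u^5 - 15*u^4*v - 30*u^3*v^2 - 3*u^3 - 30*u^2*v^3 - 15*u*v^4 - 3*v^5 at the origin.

The Hessian of f at 0 has rank 0. Corank 2; j^3 = -3*u^3 is a perfect cube, so E-series; the 5-jet and mu = 8 give E_8.

8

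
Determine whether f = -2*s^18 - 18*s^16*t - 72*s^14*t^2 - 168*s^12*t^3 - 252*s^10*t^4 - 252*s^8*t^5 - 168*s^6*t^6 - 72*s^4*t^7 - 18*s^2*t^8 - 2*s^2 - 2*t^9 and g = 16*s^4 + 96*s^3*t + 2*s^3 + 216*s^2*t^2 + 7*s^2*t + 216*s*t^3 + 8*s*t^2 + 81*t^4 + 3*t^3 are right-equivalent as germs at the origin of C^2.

The Hessian of f at 0 is [[-4, 0], [0, 0]] with rank 1, so corank 1. A Groebner basis of the Jacobian ideal J(f) in C{s,t} is {t^8, s}; counting standard monomials gives mu = 8. Corank 1: A-series; mu = 8 gives A_8. The Hessian of g at 0 is [[0, 0], [0, 0]] with rank 0, so corank 2. A Groebner basis of the Jacobian ideal J(g) in C{s,t} is {s*t^2 + s*t/8 + t^2/8, -s*t/8 + t^3 - t^2/8, s^2 + 5*s*t/2 + 3*t^2/2}; counting standard monomials gives mu = 5. Corank 2; j^3 = (s + t)^2*(2*s + 3*t) has shape L^2 M (L != M), so D-series; mu = 5 gives D_5. f is A_8 but g is D_5, hence not right-equivalent.

No.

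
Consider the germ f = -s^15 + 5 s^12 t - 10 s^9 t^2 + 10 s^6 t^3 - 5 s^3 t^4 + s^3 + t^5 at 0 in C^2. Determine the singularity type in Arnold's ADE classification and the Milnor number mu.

Type E8, Milnor number mu = 8.

The Hessian of f at 0 is [[0, 0], [0, 0]] with rank 0, so corank 2. A Groebner basis of the Jacobian ideal J(f) in C{s,t} is {t^4, s^2}; counting standard monomials gives mu = 8. Corank 2; j^3 = s^3 is a perfect cube, so E-series; the 5-jet and mu = 8 give E_8.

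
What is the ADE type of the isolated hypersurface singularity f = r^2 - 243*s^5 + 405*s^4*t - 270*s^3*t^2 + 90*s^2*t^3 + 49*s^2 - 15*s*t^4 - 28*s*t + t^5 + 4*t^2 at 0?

The Hessian of f at 0 is [[98, -28, 0], [-28, 8, 0], [0, 0, 2]] with rank 2, so corank 1. A Groebner basis of the Jacobian ideal J(f) in C{s,t,r} is {t^4, s - 2*t/7, r}; counting standard monomials gives mu = 4. Corank 1: A-series; mu = 4 gives A_4.

A_{4}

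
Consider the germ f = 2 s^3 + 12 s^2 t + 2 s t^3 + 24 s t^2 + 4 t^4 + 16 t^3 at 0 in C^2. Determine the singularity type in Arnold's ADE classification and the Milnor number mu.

Type E_7, Milnor number mu = 7.

The Hessian of f at 0 has rank 0. Corank 2; j^3 = 2*(s + 2*t)^3 is a perfect cube, so E-series; the 4-jet and mu = 7 give E_7.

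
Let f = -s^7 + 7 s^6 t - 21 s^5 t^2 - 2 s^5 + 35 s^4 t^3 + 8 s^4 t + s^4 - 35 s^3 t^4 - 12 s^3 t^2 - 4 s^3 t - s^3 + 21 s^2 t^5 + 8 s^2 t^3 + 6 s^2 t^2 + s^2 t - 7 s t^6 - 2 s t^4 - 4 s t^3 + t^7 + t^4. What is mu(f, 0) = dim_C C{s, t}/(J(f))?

5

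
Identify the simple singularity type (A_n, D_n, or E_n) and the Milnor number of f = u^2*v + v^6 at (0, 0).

The Hessian of f at 0 is [[0, 0], [0, 0]] with rank 0, so corank 2. A Groebner basis of the Jacobian ideal J(f) in C{u,v} is {u^2/6 + v^5, u^3, u*v}; counting standard monomials gives mu = 7. Corank 2; j^3 = u^2*v has shape L^2 M (L != M), so D-series; mu = 7 gives D_7.

Type D_7, Milnor number mu = 7.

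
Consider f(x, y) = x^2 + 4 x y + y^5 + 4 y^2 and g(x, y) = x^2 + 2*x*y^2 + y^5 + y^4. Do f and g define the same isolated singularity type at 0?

The Hessian of f at 0 has rank 1. Corank 1: A-series; mu = 4 gives A_4. The Hessian of g at 0 has rank 1. Corank 1: A-series; mu = 4 gives A_4. Both have type A_4, hence right-equivalent.

Yes.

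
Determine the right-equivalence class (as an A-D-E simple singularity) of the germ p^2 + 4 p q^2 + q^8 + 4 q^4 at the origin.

The Hessian of f at 0 is [[2, 0], [0, 0]] with rank 1, so corank 1. A Groebner basis of the Jacobian ideal J(f) in C{p,q} is {p^4, p^3*q, p/2 + q^2}; counting standard monomials gives mu = 7. Corank 1: A-series; mu = 7 gives A_7.

A7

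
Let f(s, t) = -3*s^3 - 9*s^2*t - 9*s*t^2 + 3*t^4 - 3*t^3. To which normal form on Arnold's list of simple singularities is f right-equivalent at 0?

E_6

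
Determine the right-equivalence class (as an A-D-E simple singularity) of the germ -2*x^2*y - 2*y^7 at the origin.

D_{8}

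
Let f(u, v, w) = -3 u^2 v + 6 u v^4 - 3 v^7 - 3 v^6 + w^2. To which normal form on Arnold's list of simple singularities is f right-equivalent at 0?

D7

The Hessian of f at 0 has rank 1. Corank 2; j^3 = -3*u^2*v has shape L^2 M (L != M), so D-series; mu = 7 gives D_7.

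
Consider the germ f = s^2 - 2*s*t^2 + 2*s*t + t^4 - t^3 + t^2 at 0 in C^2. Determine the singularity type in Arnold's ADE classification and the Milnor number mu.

The Hessian of f at 0 has rank 1. Corank 1: A-series; mu = 2 gives A_2.

Type A_2, Milnor number mu = 2.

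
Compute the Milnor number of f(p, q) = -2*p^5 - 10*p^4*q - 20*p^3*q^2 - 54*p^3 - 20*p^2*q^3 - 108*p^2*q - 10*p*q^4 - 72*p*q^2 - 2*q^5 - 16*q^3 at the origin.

The Hessian of f at 0 is [[0, 0], [0, 0]] with rank 0, so corank 2. A Groebner basis of the Jacobian ideal J(f) in C{p,q} is {q^5, p*q^3 + 3*q^4/4, p^2 + 4*p*q/3 + 4*q^2/9}; counting standard monomials gives mu = 8. Corank 2; j^3 = -2*(3*p + 2*q)^3 is a perfect cube, so E-series; the 5-jet and mu = 8 give E_8.

8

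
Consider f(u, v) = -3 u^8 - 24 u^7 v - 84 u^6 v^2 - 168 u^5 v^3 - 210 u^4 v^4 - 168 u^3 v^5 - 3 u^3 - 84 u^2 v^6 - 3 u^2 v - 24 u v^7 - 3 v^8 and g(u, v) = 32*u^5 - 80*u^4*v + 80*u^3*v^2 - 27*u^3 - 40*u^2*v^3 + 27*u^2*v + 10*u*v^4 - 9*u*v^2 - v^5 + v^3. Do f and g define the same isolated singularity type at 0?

The Hessian of f at 0 has rank 0. Corank 2; j^3 = -3*u^2*(u + v) has shape L^2 M (L != M), so D-series; mu = 9 gives D_9. The Hessian of g at 0 has rank 0. Corank 2; j^3 = -(3*u - v)^3 is a perfect cube, so E-series; the 5-jet and mu = 8 give E_8. f is D_9 but g is E_8, hence not right-equivalent.

No.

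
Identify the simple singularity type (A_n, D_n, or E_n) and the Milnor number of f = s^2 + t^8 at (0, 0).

The Hessian of f at 0 is [[2, 0], [0, 0]] with rank 1, so corank 1. A Groebner basis of the Jacobian ideal J(f) in C{s,t} is {t^7, s}; counting standard monomials gives mu = 7. Corank 1: A-series; mu = 7 gives A_7.

Type A_7, Milnor number mu = 7.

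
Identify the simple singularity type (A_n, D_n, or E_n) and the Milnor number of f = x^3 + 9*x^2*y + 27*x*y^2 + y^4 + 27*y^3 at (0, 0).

Type E_6, Milnor number mu = 6.

The Hessian of f at 0 has rank 0. Corank 2; j^3 = (x + 3*y)^3 is a perfect cube, so E-series; the 4-jet and mu = 6 give E_6.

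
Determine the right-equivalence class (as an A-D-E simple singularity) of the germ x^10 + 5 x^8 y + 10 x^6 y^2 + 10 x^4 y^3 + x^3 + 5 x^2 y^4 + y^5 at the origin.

E8

The Hessian of f at 0 has rank 0. Corank 2; j^3 = x^3 is a perfect cube, so E-series; the 5-jet and mu = 8 give E_8.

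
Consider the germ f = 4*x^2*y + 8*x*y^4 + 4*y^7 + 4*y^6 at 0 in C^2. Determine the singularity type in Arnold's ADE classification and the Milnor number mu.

Type D7, Milnor number mu = 7.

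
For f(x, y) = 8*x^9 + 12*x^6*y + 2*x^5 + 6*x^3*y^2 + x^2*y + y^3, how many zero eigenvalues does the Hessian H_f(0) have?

2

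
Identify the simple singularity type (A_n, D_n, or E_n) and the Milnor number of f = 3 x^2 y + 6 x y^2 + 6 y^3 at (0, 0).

The Hessian of f at 0 is [[0, 0], [0, 0]] with rank 0, so corank 2. A Groebner basis of the Jacobian ideal J(f) in C{x,y} is {y^3, x^2 + 2*y^2, x*y + y^2}; counting standard monomials gives mu = 4. Corank 2; j^3 = 3*y*(x^2 + 2*x*y + 2*y^2) splits into three distinct lines over C (the quadratic factor has nonzero discriminant), so D_4.

Type D_4, Milnor number mu = 4.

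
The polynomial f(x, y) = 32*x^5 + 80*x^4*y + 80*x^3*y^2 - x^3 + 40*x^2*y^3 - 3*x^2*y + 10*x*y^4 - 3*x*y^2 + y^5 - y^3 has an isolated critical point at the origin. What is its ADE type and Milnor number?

The Hessian of f at 0 has rank 0. Corank 2; j^3 = -(x + y)^3 is a perfect cube, so E-series; the 5-jet and mu = 8 give E_8.

Type E_{8}, Milnor number mu = 8.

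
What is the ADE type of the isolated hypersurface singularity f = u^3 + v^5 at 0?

E_{8}

The Hessian of f at 0 is [[0, 0], [0, 0]] with rank 0, so corank 2. A Groebner basis of the Jacobian ideal J(f) in C{u,v} is {v^4, u^2}; counting standard monomials gives mu = 8. Corank 2; j^3 = u^3 is a perfect cube, so E-series; the 5-jet and mu = 8 give E_8.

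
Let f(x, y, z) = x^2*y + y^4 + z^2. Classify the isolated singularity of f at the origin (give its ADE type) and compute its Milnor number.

The Hessian of f at 0 is [[0, 0, 0], [0, 0, 0], [0, 0, 2]] with rank 1, so corank 2. A Groebner basis of the Jacobian ideal J(f) in C{x,y,z} is {x^3, x^2/4 + y^3, x*y, z}; counting standard monomials gives mu = 5. Corank 2; j^3 = x^2*y has shape L^2 M (L != M), so D-series; mu = 5 gives D_5.

Type D_{5}, Milnor number mu = 5.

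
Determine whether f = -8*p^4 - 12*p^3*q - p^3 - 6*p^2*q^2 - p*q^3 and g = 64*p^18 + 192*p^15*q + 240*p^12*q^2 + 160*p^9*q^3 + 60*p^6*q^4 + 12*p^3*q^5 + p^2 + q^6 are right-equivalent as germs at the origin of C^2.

No.

The Hessian of f at 0 is [[0, 0], [0, 0]] with rank 0, so corank 2. A Groebner basis of the Jacobian ideal J(f) in C{p,q} is {3*p^2/4 + q^4 + q^3/4, p^3, p^2*q - p^2/4 - q^3/12, p^2 + p*q^2 + q^3/3}; counting standard monomials gives mu = 7. Corank 2; j^3 = -p^3 is a perfect cube, so E-series; the 4-jet and mu = 7 give E_7. The Hessian of g at 0 is [[2, 0], [0, 0]] with rank 1, so corank 1. A Groebner basis of the Jacobian ideal J(g) in C{p,q} is {q^5, p}; counting standard monomials gives mu = 5. Corank 1: A-series; mu = 5 gives A_5. f is E_7 but g is A_5, hence not right-equivalent.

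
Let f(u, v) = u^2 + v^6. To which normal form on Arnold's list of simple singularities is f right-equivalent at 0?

A_{5}

The Hessian of f at 0 has rank 1. Corank 1: A-series; mu = 5 gives A_5.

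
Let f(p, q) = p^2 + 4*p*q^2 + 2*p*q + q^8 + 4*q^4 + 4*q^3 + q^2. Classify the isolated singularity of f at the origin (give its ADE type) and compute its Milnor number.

Type A7, Milnor number mu = 7.

The Hessian of f at 0 has rank 1. Corank 1: A-series; mu = 7 gives A_7.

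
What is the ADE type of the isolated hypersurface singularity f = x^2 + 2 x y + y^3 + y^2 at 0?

The Hessian of f at 0 is [[2, 2], [2, 2]] with rank 1, so corank 1. A Groebner basis of the Jacobian ideal J(f) in C{x,y} is {y^2, x + y}; counting standard monomials gives mu = 2. Corank 1: A-series; mu = 2 gives A_2.

A2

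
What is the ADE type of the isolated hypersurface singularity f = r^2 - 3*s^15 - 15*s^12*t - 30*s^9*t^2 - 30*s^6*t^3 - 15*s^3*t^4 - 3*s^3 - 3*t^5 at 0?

E_8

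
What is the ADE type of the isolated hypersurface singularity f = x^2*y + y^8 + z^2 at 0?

D_9

The Hessian of f at 0 is [[0, 0, 0], [0, 0, 0], [0, 0, 2]] with rank 1, so corank 2. A Groebner basis of the Jacobian ideal J(f) in C{x,y,z} is {x^2/8 + y^7, x^3, x*y, z}; counting standard monomials gives mu = 9. Corank 2; j^3 = x^2*y has shape L^2 M (L != M), so D-series; mu = 9 gives D_9.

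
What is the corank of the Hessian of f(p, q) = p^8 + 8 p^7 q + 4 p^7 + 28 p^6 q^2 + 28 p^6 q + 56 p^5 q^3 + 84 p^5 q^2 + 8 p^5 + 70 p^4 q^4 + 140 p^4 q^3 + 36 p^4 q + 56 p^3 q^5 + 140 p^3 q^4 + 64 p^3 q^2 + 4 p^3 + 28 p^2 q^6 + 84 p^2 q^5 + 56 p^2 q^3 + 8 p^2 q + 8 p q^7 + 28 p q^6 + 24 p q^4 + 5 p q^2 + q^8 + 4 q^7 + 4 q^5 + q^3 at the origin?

2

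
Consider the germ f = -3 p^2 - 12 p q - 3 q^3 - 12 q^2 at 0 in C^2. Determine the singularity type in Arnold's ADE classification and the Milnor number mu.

Type A_{2}, Milnor number mu = 2.

The Hessian of f at 0 is [[-6, -12], [-12, -24]] with rank 1, so corank 1. A Groebner basis of the Jacobian ideal J(f) in C{p,q} is {q^2, p + 2*q}; counting standard monomials gives mu = 2. Corank 1: A-series; mu = 2 gives A_2.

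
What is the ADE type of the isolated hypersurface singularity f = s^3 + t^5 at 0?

E8

The Hessian of f at 0 has rank 0. Corank 2; j^3 = s^3 is a perfect cube, so E-series; the 5-jet and mu = 8 give E_8.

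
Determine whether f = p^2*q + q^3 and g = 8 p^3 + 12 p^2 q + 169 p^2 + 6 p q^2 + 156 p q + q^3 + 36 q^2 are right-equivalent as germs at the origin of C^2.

No.

The Hessian of f at 0 has rank 0. Corank 2; j^3 = q*(p^2 + q^2) splits into three distinct lines over C (the quadratic factor has nonzero discriminant), so D_4. The Hessian of g at 0 has rank 1. Corank 1: A-series; mu = 2 gives A_2. f is D_4 but g is A_2, hence not right-equivalent.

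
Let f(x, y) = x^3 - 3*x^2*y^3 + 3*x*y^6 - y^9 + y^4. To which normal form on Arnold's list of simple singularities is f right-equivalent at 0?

The Hessian of f at 0 has rank 0. Corank 2; j^3 = x^3 is a perfect cube, so E-series; the 4-jet and mu = 6 give E_6.

E_6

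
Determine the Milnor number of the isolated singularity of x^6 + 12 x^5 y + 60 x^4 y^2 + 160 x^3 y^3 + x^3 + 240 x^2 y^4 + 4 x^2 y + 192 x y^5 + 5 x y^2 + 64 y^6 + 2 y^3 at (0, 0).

The Hessian of f at 0 has rank 0. Corank 2; j^3 = (x + y)^2*(x + 2*y) has shape L^2 M (L != M), so D-series; mu = 7 gives D_7.

7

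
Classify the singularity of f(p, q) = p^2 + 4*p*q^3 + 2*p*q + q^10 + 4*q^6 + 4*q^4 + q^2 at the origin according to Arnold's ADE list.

The Hessian of f at 0 has rank 1. Corank 1: A-series; mu = 9 gives A_9.

A_9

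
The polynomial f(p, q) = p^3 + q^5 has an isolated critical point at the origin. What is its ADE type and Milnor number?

The Hessian of f at 0 has rank 0. Corank 2; j^3 = p^3 is a perfect cube, so E-series; the 5-jet and mu = 8 give E_8.

Type E_{8}, Milnor number mu = 8.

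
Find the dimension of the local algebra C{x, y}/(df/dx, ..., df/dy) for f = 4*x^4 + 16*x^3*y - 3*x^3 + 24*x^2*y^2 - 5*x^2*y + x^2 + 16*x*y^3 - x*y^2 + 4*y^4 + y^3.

The Hessian of f at 0 has rank 1. Corank 1: A-series; mu = 2 gives A_2.

2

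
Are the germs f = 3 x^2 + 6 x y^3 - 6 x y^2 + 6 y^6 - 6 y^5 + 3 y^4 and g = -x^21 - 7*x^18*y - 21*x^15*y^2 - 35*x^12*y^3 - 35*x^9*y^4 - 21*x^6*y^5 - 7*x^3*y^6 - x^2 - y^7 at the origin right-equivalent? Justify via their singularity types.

No.

The Hessian of f at 0 is [[6, 0], [0, 0]] with rank 1, so corank 1. A Groebner basis of the Jacobian ideal J(f) in C{x,y} is {x*y^2 + x*y + x - y^2, x + y^3 - y^2, x^2 + x*y + x - y^2}; counting standard monomials gives mu = 5. Corank 1: A-series; mu = 5 gives A_5. The Hessian of g at 0 is [[-2, 0], [0, 0]] with rank 1, so corank 1. A Groebner basis of the Jacobian ideal J(g) in C{x,y} is {y^6, x}; counting standard monomials gives mu = 6. Corank 1: A-series; mu = 6 gives A_6. f is A_5 but g is A_6, hence not right-equivalent.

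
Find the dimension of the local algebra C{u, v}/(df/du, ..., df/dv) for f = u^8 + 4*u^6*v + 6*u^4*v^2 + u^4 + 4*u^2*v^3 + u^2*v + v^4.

The Hessian of f at 0 has rank 0. Corank 2; j^3 = u^2*v has shape L^2 M (L != M), so D-series; mu = 5 gives D_5.

5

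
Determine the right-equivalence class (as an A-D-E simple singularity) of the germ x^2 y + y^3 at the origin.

D_{4}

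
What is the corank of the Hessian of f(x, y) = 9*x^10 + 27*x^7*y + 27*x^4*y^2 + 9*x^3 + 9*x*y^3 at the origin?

Hessian at 0 has rank 0.

2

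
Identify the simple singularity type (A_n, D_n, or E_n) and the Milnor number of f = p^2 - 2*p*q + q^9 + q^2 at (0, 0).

The Hessian of f at 0 is [[2, -2], [-2, 2]] with rank 1, so corank 1. A Groebner basis of the Jacobian ideal J(f) in C{p,q} is {q^8, p - q}; counting standard monomials gives mu = 8. Corank 1: A-series; mu = 8 gives A_8.

Type A_8, Milnor number mu = 8.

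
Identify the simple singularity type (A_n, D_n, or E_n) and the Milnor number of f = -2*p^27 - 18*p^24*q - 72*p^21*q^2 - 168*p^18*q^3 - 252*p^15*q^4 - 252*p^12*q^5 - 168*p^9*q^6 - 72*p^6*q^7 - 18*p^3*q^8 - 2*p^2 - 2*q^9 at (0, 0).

Type A_{8}, Milnor number mu = 8.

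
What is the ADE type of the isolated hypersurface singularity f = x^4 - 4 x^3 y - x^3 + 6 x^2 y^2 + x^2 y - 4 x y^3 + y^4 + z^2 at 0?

The Hessian of f at 0 has rank 1. Corank 2; j^3 = -x^2*(x - y) has shape L^2 M (L != M), so D-series; mu = 5 gives D_5.

D_{5}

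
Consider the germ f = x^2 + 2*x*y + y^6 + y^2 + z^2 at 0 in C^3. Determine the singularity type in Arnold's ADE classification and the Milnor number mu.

The Hessian of f at 0 is [[2, 2, 0], [2, 2, 0], [0, 0, 2]] with rank 2, so corank 1. A Groebner basis of the Jacobian ideal J(f) in C{x,y,z} is {y^5, x + y, z}; counting standard monomials gives mu = 5. Corank 1: A-series; mu = 5 gives A_5.

Type A_5, Milnor number mu = 5.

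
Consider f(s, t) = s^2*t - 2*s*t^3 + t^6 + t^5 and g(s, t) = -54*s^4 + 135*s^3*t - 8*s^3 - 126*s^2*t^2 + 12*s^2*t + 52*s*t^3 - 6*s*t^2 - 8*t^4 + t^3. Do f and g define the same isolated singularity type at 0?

No.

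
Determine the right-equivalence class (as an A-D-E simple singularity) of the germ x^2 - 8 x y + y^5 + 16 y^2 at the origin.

A4

The Hessian of f at 0 has rank 1. Corank 1: A-series; mu = 4 gives A_4.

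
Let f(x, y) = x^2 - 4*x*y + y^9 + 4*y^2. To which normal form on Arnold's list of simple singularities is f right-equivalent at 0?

A_8

The Hessian of f at 0 has rank 1. Corank 1: A-series; mu = 8 gives A_8.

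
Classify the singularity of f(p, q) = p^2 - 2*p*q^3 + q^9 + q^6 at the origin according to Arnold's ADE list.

The Hessian of f at 0 is [[2, 0], [0, 0]] with rank 1, so corank 1. A Groebner basis of the Jacobian ideal J(f) in C{p,q} is {p^2*q^2, p^3, -p + q^3}; counting standard monomials gives mu = 8. Corank 1: A-series; mu = 8 gives A_8.

A_8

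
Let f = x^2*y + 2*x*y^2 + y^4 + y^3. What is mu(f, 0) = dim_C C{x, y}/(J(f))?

5

The Hessian of f at 0 is [[0, 0], [0, 0]] with rank 0, so corank 2. A Groebner basis of the Jacobian ideal J(f) in C{x,y} is {x^3 - x^2/4 + y^2/4, x^2/4 + y^3 - y^2/4, x*y + y^2}; counting standard monomials gives mu = 5. Corank 2; j^3 = y*(x + y)^2 has shape L^2 M (L != M), so D-series; mu = 5 gives D_5.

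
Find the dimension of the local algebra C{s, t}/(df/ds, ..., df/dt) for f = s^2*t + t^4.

The Hessian of f at 0 is [[0, 0], [0, 0]] with rank 0, so corank 2. A Groebner basis of the Jacobian ideal J(f) in C{s,t} is {s^3, s^2/4 + t^3, s*t}; counting standard monomials gives mu = 5. Corank 2; j^3 = s^2*t has shape L^2 M (L != M), so D-series; mu = 5 gives D_5.

5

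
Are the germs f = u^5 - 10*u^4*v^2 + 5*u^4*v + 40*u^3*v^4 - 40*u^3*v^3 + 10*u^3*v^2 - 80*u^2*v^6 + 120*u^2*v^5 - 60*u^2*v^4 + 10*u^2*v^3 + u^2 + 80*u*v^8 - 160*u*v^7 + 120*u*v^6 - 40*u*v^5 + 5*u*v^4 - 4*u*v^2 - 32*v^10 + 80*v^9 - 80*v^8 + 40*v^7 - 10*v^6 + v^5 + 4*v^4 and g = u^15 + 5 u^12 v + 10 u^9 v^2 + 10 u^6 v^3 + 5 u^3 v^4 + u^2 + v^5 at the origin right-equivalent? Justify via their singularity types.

The Hessian of f at 0 is [[2, 0], [0, 0]] with rank 1, so corank 1. A Groebner basis of the Jacobian ideal J(f) in C{u,v} is {u^2, -u/2 + v^2}; counting standard monomials gives mu = 4. Corank 1: A-series; mu = 4 gives A_4. The Hessian of g at 0 is [[2, 0], [0, 0]] with rank 1, so corank 1. A Groebner basis of the Jacobian ideal J(g) in C{u,v} is {v^4, u}; counting standard monomials gives mu = 4. Corank 1: A-series; mu = 4 gives A_4. Both have type A_4, hence right-equivalent.

Yes.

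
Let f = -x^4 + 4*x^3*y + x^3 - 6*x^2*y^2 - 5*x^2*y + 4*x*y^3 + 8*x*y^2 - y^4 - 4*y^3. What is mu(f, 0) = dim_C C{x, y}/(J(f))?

5

The Hessian of f at 0 has rank 0. Corank 2; j^3 = (x - 2*y)^2*(x - y) has shape L^2 M (L != M), so D-series; mu = 5 gives D_5.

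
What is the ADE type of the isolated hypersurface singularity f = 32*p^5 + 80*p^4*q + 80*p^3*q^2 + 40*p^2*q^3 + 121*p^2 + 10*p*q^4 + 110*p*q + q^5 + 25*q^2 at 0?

A_{4}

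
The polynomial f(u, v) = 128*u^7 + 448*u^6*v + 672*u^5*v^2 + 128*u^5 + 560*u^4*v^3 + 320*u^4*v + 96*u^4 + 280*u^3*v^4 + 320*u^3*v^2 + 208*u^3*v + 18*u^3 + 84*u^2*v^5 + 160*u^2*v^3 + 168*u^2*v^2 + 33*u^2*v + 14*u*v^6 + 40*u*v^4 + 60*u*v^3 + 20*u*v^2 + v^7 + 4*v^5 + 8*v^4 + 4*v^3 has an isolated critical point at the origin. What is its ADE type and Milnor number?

Type D_{8}, Milnor number mu = 8.

The Hessian of f at 0 has rank 0. Corank 2; j^3 = (2*u + v)*(3*u + 2*v)^2 has shape L^2 M (L != M), so D-series; mu = 8 gives D_8.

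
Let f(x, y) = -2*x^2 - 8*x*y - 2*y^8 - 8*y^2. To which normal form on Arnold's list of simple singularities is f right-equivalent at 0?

A7

The Hessian of f at 0 has rank 1. Corank 1: A-series; mu = 7 gives A_7.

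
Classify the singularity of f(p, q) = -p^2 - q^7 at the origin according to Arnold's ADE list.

A_6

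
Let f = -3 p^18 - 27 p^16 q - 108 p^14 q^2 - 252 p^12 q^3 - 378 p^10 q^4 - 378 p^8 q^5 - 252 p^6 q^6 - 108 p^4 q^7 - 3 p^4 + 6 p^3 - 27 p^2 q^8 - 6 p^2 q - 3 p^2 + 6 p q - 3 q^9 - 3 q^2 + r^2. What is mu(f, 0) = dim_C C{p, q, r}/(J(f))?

8

The Hessian of f at 0 has rank 2. Corank 1: A-series; mu = 8 gives A_8.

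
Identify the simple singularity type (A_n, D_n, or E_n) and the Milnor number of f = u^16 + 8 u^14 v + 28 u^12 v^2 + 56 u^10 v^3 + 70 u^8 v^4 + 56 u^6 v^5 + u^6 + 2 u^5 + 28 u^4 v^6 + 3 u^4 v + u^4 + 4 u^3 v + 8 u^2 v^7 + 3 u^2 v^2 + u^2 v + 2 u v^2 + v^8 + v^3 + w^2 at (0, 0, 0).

Type D9, Milnor number mu = 9.

The Hessian of f at 0 has rank 1. Corank 2; j^3 = v*(u + v)^2 has shape L^2 M (L != M), so D-series; mu = 9 gives D_9.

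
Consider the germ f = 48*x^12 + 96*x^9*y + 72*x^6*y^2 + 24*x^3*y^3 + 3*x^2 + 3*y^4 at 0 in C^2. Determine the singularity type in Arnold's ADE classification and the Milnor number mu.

Type A_3, Milnor number mu = 3.

The Hessian of f at 0 has rank 1. Corank 1: A-series; mu = 3 gives A_3.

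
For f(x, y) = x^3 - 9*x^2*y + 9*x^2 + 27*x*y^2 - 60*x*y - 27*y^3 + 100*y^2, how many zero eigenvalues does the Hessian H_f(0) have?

1

Hessian at 0 has rank 1.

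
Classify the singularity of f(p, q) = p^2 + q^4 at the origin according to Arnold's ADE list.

A3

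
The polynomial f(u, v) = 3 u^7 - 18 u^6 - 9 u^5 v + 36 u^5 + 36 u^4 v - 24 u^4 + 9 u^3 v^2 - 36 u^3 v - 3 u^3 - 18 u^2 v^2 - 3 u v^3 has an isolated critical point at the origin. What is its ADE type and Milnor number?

The Hessian of f at 0 is [[0, 0], [0, 0]] with rank 0, so corank 2. A Groebner basis of the Jacobian ideal J(f) in C{u,v} is {3*u^2/4 + v^4 + v^3/4, u^3, u^2*v - u^2/4 - v^3/12, u^2 + u*v^2 + v^3/3}; counting standard monomials gives mu = 7. Corank 2; j^3 = -3*u^3 is a perfect cube, so E-series; the 4-jet and mu = 7 give E_7.

Type E7, Milnor number mu = 7.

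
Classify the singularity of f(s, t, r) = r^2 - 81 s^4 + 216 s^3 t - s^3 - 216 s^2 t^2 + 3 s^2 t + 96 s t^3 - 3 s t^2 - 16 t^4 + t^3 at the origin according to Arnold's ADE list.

The Hessian of f at 0 has rank 1. Corank 2; j^3 = -(s - t)^3 is a perfect cube, so E-series; the 4-jet and mu = 6 give E_6.

E6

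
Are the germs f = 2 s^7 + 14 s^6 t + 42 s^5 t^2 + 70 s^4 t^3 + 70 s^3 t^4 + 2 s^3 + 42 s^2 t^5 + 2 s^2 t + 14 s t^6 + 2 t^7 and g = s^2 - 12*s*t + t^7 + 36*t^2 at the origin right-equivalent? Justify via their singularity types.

The Hessian of f at 0 has rank 0. Corank 2; j^3 = 2*s^2*(s + t) has shape L^2 M (L != M), so D-series; mu = 8 gives D_8. The Hessian of g at 0 has rank 1. Corank 1: A-series; mu = 6 gives A_6. f is D_8 but g is A_6, hence not right-equivalent.

No.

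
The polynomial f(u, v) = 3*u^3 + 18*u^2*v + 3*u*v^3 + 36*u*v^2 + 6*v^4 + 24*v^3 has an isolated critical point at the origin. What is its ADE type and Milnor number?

Type E_7, Milnor number mu = 7.

The Hessian of f at 0 has rank 0. Corank 2; j^3 = 3*(u + 2*v)^3 is a perfect cube, so E-series; the 4-jet and mu = 7 give E_7.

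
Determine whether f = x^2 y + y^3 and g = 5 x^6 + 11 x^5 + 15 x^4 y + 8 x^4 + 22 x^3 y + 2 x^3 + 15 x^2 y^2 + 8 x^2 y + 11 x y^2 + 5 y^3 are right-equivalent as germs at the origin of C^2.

The Hessian of f at 0 is [[0, 0], [0, 0]] with rank 0, so corank 2. A Groebner basis of the Jacobian ideal J(f) in C{x,y} is {y^3, x^2 + 3*y^2, x*y}; counting standard monomials gives mu = 4. Corank 2; j^3 = y*(x^2 + y^2) splits into three distinct lines over C (the quadratic factor has nonzero discriminant), so D_4. The Hessian of g at 0 is [[0, 0], [0, 0]] with rank 0, so corank 2. A Groebner basis of the Jacobian ideal J(g) in C{x,y} is {y^3, x^2 + y^2/2, x*y + y^2/2}; counting standard monomials gives mu = 4. Corank 2; j^3 = (x + y)*(2*x^2 + 6*x*y + 5*y^2) splits into three distinct lines over C (the quadratic factor has nonzero discriminant), so D_4. Both have type D_4, hence right-equivalent.

Yes.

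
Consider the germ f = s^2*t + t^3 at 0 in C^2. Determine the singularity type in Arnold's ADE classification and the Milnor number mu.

Type D_4, Milnor number mu = 4.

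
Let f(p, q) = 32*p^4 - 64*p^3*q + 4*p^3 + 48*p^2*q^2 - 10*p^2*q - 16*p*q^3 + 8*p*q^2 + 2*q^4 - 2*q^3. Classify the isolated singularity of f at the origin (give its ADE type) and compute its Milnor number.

The Hessian of f at 0 has rank 0. Corank 2; j^3 = 2*(p - q)^2*(2*p - q) has shape L^2 M (L != M), so D-series; mu = 5 gives D_5.

Type D_{5}, Milnor number mu = 5.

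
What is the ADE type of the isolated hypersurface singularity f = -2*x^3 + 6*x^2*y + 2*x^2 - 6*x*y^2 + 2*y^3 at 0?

The Hessian of f at 0 has rank 1. Corank 1: A-series; mu = 2 gives A_2.

A2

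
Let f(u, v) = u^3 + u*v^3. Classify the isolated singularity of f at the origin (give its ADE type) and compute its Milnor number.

The Hessian of f at 0 is [[0, 0], [0, 0]] with rank 0, so corank 2. A Groebner basis of the Jacobian ideal J(f) in C{u,v} is {u^3, u*v^2, 3*u^2 + v^3}; counting standard monomials gives mu = 7. Corank 2; j^3 = u^3 is a perfect cube, so E-series; the 4-jet and mu = 7 give E_7.

Type E_7, Milnor number mu = 7.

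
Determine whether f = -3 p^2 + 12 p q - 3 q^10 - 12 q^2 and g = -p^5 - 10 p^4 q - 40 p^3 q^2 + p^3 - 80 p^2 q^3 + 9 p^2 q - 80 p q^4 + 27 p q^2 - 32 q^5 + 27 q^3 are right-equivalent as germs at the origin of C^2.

The Hessian of f at 0 has rank 1. Corank 1: A-series; mu = 9 gives A_9. The Hessian of g at 0 has rank 0. Corank 2; j^3 = (p + 3*q)^3 is a perfect cube, so E-series; the 5-jet and mu = 8 give E_8. f is A_9 but g is E_8, hence not right-equivalent.

No.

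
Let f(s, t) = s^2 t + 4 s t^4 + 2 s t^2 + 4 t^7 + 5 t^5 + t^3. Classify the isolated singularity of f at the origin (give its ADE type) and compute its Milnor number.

The Hessian of f at 0 is [[0, 0], [0, 0]] with rank 0, so corank 2. A Groebner basis of the Jacobian ideal J(f) in C{s,t} is {s*t/2 + t^4 + t^2/2, s*t^2 + t^3, s^2 - s*t/2 - 3*t^2/2}; counting standard monomials gives mu = 6. Corank 2; j^3 = t*(s + t)^2 has shape L^2 M (L != M), so D-series; mu = 6 gives D_6.

Type D6, Milnor number mu = 6.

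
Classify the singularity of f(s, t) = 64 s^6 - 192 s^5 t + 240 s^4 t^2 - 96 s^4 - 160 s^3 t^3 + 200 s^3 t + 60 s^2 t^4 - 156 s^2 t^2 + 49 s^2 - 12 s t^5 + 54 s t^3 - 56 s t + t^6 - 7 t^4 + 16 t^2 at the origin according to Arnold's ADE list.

The Hessian of f at 0 is [[98, -56], [-56, 32]] with rank 1, so corank 1. A Groebner basis of the Jacobian ideal J(f) in C{s,t} is {t^3, s - 4*t/7}; counting standard monomials gives mu = 3. Corank 1: A-series; mu = 3 gives A_3.

A3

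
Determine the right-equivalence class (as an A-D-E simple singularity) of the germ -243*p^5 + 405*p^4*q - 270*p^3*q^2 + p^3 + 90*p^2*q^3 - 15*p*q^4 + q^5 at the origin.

The Hessian of f at 0 is [[0, 0], [0, 0]] with rank 0, so corank 2. A Groebner basis of the Jacobian ideal J(f) in C{p,q} is {q^5, p*q^3 - q^4/12, p^2}; counting standard monomials gives mu = 8. Corank 2; j^3 = p^3 is a perfect cube, so E-series; the 5-jet and mu = 8 give E_8.

E8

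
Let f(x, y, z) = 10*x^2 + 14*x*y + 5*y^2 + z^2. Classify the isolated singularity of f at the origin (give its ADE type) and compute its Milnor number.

Type A_{1}, Milnor number mu = 1.

The Hessian of f at 0 has rank 3. Corank 0: nondegenerate Morse point, so A_1.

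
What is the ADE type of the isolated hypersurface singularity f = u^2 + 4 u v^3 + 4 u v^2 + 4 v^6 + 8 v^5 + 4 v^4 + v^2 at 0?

The Hessian of f at 0 is [[2, 0], [0, 2]] with rank 2, so corank 0. A Groebner basis of the Jacobian ideal J(f) in C{u,v} is {u, v}; counting standard monomials gives mu = 1. Corank 0: nondegenerate Morse point, so A_1.

A_{1}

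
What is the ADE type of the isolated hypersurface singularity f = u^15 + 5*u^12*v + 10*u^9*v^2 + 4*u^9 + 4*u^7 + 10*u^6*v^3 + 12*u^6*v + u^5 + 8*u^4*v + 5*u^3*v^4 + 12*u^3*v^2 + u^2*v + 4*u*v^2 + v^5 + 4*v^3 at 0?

The Hessian of f at 0 has rank 0. Corank 2; j^3 = v*(u + 2*v)^2 has shape L^2 M (L != M), so D-series; mu = 6 gives D_6.

D_{6}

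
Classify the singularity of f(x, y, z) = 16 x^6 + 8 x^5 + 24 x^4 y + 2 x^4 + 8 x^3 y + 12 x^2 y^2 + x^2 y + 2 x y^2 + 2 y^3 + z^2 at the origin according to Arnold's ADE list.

D4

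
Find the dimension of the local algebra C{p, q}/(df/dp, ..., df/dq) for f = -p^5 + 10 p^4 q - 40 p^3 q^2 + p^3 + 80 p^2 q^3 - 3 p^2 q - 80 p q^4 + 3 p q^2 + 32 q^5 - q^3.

8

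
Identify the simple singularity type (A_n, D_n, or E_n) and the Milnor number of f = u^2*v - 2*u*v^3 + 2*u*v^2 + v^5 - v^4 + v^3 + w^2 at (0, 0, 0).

The Hessian of f at 0 has rank 1. Corank 2; j^3 = v*(u + v)^2 has shape L^2 M (L != M), so D-series; mu = 5 gives D_5.

Type D_{5}, Milnor number mu = 5.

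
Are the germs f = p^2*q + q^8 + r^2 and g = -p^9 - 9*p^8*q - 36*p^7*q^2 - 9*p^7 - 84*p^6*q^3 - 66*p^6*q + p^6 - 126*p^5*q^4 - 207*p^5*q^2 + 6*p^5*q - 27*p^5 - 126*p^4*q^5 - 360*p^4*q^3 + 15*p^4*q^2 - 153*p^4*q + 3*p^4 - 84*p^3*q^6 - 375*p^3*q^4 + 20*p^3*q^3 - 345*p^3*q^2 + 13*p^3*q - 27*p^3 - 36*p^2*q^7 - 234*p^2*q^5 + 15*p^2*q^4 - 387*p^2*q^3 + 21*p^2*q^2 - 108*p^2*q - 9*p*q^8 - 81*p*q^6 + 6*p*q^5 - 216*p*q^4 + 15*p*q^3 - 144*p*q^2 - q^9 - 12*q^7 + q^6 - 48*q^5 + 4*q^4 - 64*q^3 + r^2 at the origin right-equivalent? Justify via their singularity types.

No.

The Hessian of f at 0 has rank 1. Corank 2; j^3 = p^2*q has shape L^2 M (L != M), so D-series; mu = 9 gives D_9. The Hessian of g at 0 has rank 1. Corank 2; j^3 = -(3*p + 4*q)^3 is a perfect cube, so E-series; the 4-jet and mu = 7 give E_7. f is D_9 but g is E_7, hence not right-equivalent.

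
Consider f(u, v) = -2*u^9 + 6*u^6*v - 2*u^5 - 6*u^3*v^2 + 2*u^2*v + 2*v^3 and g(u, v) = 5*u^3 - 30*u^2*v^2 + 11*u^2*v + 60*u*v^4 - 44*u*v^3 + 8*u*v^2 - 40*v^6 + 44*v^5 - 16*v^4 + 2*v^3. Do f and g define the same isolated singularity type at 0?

Yes.

The Hessian of f at 0 is [[0, 0], [0, 0]] with rank 0, so corank 2. A Groebner basis of the Jacobian ideal J(f) in C{u,v} is {v^3, u^2 + 3*v^2, u*v}; counting standard monomials gives mu = 4. Corank 2; j^3 = 2*v*(u^2 + v^2) splits into three distinct lines over C (the quadratic factor has nonzero discriminant), so D_4. The Hessian of g at 0 is [[0, 0], [0, 0]] with rank 0, so corank 2. A Groebner basis of the Jacobian ideal J(g) in C{u,v} is {v^3, u^2 + 2*v^2, u*v - v^2}; counting standard monomials gives mu = 4. Corank 2; j^3 = (u + v)*(5*u^2 + 6*u*v + 2*v^2) splits into three distinct lines over C (the quadratic factor has nonzero discriminant), so D_4. Both have type D_4, hence right-equivalent.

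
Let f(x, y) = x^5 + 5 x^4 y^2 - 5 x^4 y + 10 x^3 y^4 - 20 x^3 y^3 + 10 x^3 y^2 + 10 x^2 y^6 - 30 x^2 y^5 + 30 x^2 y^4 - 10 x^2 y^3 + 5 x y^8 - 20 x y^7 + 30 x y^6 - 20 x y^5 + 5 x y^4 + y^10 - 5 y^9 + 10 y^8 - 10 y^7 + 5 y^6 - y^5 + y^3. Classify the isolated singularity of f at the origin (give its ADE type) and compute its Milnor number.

The Hessian of f at 0 is [[0, 0], [0, 0]] with rank 0, so corank 2. A Groebner basis of the Jacobian ideal J(f) in C{x,y} is {x^4 - 4*x^3*y, y^2}; counting standard monomials gives mu = 8. Corank 2; j^3 = y^3 is a perfect cube, so E-series; the 5-jet and mu = 8 give E_8.

Type E_8, Milnor number mu = 8.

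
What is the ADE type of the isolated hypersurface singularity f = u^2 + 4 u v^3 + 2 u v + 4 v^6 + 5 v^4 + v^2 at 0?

The Hessian of f at 0 has rank 1. Corank 1: A-series; mu = 3 gives A_3.

A3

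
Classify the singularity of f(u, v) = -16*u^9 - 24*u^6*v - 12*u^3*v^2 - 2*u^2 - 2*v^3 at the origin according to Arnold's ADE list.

The Hessian of f at 0 has rank 1. Corank 1: A-series; mu = 2 gives A_2.

A2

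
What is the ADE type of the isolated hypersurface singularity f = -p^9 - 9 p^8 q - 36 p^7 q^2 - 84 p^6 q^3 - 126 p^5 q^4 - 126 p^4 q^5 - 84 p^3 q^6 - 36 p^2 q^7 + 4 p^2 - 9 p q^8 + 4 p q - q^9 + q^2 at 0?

A_{8}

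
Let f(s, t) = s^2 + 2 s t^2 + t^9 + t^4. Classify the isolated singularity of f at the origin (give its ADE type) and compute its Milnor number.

The Hessian of f at 0 has rank 1. Corank 1: A-series; mu = 8 gives A_8.

Type A_8, Milnor number mu = 8.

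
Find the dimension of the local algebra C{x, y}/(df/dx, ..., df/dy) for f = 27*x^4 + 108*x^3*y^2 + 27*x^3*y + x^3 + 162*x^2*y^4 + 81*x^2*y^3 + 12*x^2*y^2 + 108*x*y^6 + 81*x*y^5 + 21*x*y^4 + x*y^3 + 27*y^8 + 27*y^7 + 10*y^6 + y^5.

7

The Hessian of f at 0 has rank 0. Corank 2; j^3 = x^3 is a perfect cube, so E-series; the 4-jet and mu = 7 give E_7.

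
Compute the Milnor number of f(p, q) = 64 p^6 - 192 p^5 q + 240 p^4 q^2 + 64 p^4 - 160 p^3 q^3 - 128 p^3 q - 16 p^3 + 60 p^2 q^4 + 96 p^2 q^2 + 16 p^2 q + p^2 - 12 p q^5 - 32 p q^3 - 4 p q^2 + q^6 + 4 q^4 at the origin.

5

The Hessian of f at 0 has rank 1. Corank 1: A-series; mu = 5 gives A_5.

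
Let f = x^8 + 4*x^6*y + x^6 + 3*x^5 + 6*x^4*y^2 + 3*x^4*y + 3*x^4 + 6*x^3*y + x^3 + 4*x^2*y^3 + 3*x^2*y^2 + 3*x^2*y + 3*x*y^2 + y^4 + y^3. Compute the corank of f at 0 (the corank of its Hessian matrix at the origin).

2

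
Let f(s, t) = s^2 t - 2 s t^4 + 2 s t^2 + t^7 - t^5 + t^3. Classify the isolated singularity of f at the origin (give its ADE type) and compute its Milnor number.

The Hessian of f at 0 has rank 0. Corank 2; j^3 = t*(s + t)^2 has shape L^2 M (L != M), so D-series; mu = 6 gives D_6.

Type D6, Milnor number mu = 6.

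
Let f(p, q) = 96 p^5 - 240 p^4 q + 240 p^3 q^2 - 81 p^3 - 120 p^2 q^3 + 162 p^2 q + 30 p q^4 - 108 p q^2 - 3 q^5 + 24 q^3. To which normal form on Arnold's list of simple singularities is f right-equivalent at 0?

The Hessian of f at 0 is [[0, 0], [0, 0]] with rank 0, so corank 2. A Groebner basis of the Jacobian ideal J(f) in C{p,q} is {q^5, p*q^3 - 5*q^4/8, p^2 - 4*p*q/3 + 4*q^2/9}; counting standard monomials gives mu = 8. Corank 2; j^3 = -3*(3*p - 2*q)^3 is a perfect cube, so E-series; the 5-jet and mu = 8 give E_8.

E_8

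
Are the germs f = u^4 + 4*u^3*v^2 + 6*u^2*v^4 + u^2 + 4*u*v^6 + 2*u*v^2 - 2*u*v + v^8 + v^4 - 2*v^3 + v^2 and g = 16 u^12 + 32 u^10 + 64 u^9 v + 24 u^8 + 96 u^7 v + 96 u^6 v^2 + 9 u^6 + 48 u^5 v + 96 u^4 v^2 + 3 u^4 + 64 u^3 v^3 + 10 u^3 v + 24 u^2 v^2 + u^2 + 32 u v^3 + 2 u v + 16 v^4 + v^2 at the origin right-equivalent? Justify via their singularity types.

Yes.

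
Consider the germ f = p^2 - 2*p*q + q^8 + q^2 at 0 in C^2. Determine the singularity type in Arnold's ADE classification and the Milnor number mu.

Type A_7, Milnor number mu = 7.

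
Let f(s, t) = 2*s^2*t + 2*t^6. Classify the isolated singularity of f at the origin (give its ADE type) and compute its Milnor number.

Type D7, Milnor number mu = 7.

The Hessian of f at 0 is [[0, 0], [0, 0]] with rank 0, so corank 2. A Groebner basis of the Jacobian ideal J(f) in C{s,t} is {s^2/6 + t^5, s^3, s*t}; counting standard monomials gives mu = 7. Corank 2; j^3 = 2*s^2*t has shape L^2 M (L != M), so D-series; mu = 7 gives D_7.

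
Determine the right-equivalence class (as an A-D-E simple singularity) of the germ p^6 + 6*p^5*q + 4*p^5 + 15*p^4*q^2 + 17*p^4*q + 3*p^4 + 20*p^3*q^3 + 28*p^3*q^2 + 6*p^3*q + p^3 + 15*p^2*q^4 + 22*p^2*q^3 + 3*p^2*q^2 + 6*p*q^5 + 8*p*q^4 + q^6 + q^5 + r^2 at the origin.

E_{8}

The Hessian of f at 0 has rank 1. Corank 2; j^3 = p^3 is a perfect cube, so E-series; the 5-jet and mu = 8 give E_8.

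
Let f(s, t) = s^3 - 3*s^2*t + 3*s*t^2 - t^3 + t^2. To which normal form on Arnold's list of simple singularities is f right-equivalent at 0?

The Hessian of f at 0 is [[0, 0], [0, 2]] with rank 1, so corank 1. A Groebner basis of the Jacobian ideal J(f) in C{s,t} is {s^2, t}; counting standard monomials gives mu = 2. Corank 1: A-series; mu = 2 gives A_2.

A_{2}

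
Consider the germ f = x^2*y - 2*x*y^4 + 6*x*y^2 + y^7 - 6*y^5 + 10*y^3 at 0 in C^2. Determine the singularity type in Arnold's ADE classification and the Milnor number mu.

Type D4, Milnor number mu = 4.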